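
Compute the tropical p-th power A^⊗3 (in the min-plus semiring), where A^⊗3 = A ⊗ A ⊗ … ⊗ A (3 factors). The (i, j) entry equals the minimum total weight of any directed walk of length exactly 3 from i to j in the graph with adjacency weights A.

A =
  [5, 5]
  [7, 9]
A^⊗3 =
  [15, 15]
  [17, 17]

Each entry (A^⊗3)_ij equals the minimum over all length-3 walks i = v_0 → v_1 → … → v_3 = j of Σ_t A[v_t][v_{t+1}]. For example, for (i, j) = (0, 1) we minimise over 4 possible intermediate vertex sequences; the minimum is 15, attained along the walk 0 → 0 → 0 → 1.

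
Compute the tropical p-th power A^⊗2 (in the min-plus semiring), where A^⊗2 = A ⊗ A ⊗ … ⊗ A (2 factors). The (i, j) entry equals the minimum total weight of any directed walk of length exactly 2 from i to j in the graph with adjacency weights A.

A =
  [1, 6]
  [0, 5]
A^⊗2 =
  [2, 7]
  [1, 6]

Each entry (A^⊗2)_ij equals the minimum over all length-2 walks i = v_0 → v_1 → … → v_2 = j of Σ_t A[v_t][v_{t+1}]. For example, for (i, j) = (0, 1) we minimise over 2 possible intermediate vertex sequences; the minimum is 7, attained along the walk 0 → 0 → 1.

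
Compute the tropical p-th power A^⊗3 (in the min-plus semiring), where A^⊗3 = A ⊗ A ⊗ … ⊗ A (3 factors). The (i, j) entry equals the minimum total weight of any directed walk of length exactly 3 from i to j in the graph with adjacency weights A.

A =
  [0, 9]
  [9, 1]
A^⊗3 =
  [0, 9]
  [9, 3]

Each entry (A^⊗3)_ij equals the minimum over all length-3 walks i = v_0 → v_1 → … → v_3 = j of Σ_t A[v_t][v_{t+1}]. For example, for (i, j) = (0, 1) we minimise over 4 possible intermediate vertex sequences; the minimum is 9, attained along the walk 0 → 0 → 0 → 1.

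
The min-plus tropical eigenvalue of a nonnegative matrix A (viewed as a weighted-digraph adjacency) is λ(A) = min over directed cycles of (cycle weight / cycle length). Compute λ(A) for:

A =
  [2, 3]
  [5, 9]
λ(A) = 2

Enumerate directed cycles and compute their means (weight / length). Sample:
  cycle 0 → 0: weight = 2, length = 1, mean = 2/1 ≈ 2.000
  cycle 1 → 1: weight = 9, length = 1, mean = 9/1 ≈ 9.000
  cycle 0 → 1 → 0: weight = 8, length = 2, mean = 8/2 ≈ 4.000
  cycle 1 → 0 → 1: weight = 8, length = 2, mean = 8/2 ≈ 4.000
Minimum mean = 2.000, attained e.g. along the cycle 0 → 0 with weight 2 and length 1. So λ(A) = 2/1 = 2.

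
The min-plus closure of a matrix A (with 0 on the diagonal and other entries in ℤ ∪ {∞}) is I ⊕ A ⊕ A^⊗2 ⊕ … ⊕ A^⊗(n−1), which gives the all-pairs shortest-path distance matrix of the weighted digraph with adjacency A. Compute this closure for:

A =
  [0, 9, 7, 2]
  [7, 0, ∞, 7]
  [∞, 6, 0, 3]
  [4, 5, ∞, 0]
Closure =
  [0, 7, 7, 2]
  [7, 0, 14, 7]
  [7, 6, 0, 3]
  [4, 5, 11, 0]

This is the Floyd-Warshall all-pairs shortest-path computation. For each intermediate vertex k = 0, 1, …, 3, update dist[i][j] ← min(dist[i][j], dist[i][k] + dist[k][j]). The final matrix gives, for each (i, j), the minimum total weight of any directed path from i to j (possibly empty when i = j).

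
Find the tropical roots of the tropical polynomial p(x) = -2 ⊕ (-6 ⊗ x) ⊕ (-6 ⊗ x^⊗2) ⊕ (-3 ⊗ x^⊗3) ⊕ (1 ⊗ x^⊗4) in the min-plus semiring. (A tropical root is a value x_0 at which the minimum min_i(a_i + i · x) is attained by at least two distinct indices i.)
Roots: {-4, -3, 0, 4}

Each tropical root is a break point of the lower envelope of the lines y = a_i + i · x (there are 5 lines, with slopes 0, 1, ..., 4). Only the lines that attain the minimum somewhere contribute to roots; other lines are dominated. Here the surviving (envelope) indices are i = 4, i = 3, i = 2, i = 1, i = 0.
Intersections between consecutive envelope lines give the roots: for adjacent envelope indices i < j the intersection is x = (a_i − a_j) / (j − i). Reading off the sorted break points: {-4, -3, 0, 4}.
Verification: at each break x_0, at least two indices attain the minimum of min_i(a_i + i · x_0).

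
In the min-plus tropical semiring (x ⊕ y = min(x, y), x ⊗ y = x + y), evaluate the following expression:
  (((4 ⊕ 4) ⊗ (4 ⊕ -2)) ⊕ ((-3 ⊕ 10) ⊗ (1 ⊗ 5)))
(((4 ⊕ 4) ⊗ (4 ⊕ -2)) ⊕ ((-3 ⊕ 10) ⊗ (1 ⊗ 5))) = 2

Expand innermost to outermost. Recall ⊕ takes the minimum of its arguments and ⊗ takes their sum. Working out the expression (((4 ⊕ 4) ⊗ (4 ⊕ -2)) ⊕ ((-3 ⊕ 10) ⊗ (1 ⊗ 5))) gives 2.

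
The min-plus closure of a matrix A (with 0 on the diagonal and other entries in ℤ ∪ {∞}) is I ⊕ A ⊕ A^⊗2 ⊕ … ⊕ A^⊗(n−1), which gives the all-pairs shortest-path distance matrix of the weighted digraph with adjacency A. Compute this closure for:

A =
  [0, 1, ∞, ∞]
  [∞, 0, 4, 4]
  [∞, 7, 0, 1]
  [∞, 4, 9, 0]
Closure =
  [0, 1, 5, 5]
  [∞, 0, 4, 4]
  [∞, 5, 0, 1]
  [∞, 4, 8, 0]

This is the Floyd-Warshall all-pairs shortest-path computation. For each intermediate vertex k = 0, 1, …, 3, update dist[i][j] ← min(dist[i][j], dist[i][k] + dist[k][j]). The final matrix gives, for each (i, j), the minimum total weight of any directed path from i to j (possibly empty when i = j).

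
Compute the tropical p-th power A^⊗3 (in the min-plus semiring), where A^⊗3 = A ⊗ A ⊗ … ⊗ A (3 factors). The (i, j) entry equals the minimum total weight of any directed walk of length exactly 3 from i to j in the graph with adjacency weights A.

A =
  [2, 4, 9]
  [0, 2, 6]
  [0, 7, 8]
A^⊗3 =
  [6, 8, 12]
  [4, 6, 10]
  [4, 6, 10]

Each entry (A^⊗3)_ij equals the minimum over all length-3 walks i = v_0 → v_1 → … → v_3 = j of Σ_t A[v_t][v_{t+1}]. For example, for (i, j) = (0, 2) we minimise over 9 possible intermediate vertex sequences; the minimum is 12, attained along the walk 0 → 0 → 1 → 2.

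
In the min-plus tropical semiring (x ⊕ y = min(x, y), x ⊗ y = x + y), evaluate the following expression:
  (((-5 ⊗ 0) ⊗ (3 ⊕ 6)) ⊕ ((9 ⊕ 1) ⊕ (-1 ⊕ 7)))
(((-5 ⊗ 0) ⊗ (3 ⊕ 6)) ⊕ ((9 ⊕ 1) ⊕ (-1 ⊕ 7))) = -2

Expand innermost to outermost. Recall ⊕ takes the minimum of its arguments and ⊗ takes their sum. Working out the expression (((-5 ⊗ 0) ⊗ (3 ⊕ 6)) ⊕ ((9 ⊕ 1) ⊕ (-1 ⊕ 7))) gives -2.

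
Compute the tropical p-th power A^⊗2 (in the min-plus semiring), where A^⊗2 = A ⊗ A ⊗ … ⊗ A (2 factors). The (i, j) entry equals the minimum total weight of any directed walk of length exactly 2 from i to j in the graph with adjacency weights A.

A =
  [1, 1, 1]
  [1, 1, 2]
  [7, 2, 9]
A^⊗2 =
  [2, 2, 2]
  [2, 2, 2]
  [3, 3, 4]

Each entry (A^⊗2)_ij equals the minimum over all length-2 walks i = v_0 → v_1 → … → v_2 = j of Σ_t A[v_t][v_{t+1}]. For example, for (i, j) = (0, 2) we minimise over 3 possible intermediate vertex sequences; the minimum is 2, attained along the walk 0 → 0 → 2.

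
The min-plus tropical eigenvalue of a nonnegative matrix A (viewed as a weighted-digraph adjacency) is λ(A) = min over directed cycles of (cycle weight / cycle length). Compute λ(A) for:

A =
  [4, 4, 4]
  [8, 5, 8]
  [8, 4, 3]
λ(A) = 3

Enumerate directed cycles and compute their means (weight / length). Sample:
  cycle 0 → 0: weight = 4, length = 1, mean = 4/1 ≈ 4.000
  cycle 1 → 1: weight = 5, length = 1, mean = 5/1 ≈ 5.000
  cycle 2 → 2: weight = 3, length = 1, mean = 3/1 ≈ 3.000
  cycle 0 → 1 → 0: weight = 12, length = 2, mean = 12/2 ≈ 6.000
  cycle 0 → 2 → 0: weight = 12, length = 2, mean = 12/2 ≈ 6.000
  cycle 1 → 0 → 1: weight = 12, length = 2, mean = 12/2 ≈ 6.000
Minimum mean = 3.000, attained e.g. along the cycle 2 → 2 with weight 3 and length 1. So λ(A) = 3/1 = 3.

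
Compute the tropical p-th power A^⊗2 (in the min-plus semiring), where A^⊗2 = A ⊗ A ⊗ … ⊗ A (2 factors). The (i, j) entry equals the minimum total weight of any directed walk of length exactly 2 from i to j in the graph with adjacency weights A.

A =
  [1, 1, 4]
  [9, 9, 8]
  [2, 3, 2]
A^⊗2 =
  [2, 2, 5]
  [10, 10, 10]
  [3, 3, 4]

Each entry (A^⊗2)_ij equals the minimum over all length-2 walks i = v_0 → v_1 → … → v_2 = j of Σ_t A[v_t][v_{t+1}]. For example, for (i, j) = (0, 2) we minimise over 3 possible intermediate vertex sequences; the minimum is 5, attained along the walk 0 → 0 → 2.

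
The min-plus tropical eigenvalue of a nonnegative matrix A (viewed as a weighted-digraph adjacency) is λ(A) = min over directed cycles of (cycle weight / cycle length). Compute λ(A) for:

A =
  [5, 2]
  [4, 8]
λ(A) = 3

Enumerate directed cycles and compute their means (weight / length). Sample:
  cycle 0 → 0: weight = 5, length = 1, mean = 5/1 ≈ 5.000
  cycle 1 → 1: weight = 8, length = 1, mean = 8/1 ≈ 8.000
  cycle 0 → 1 → 0: weight = 6, length = 2, mean = 6/2 ≈ 3.000
  cycle 1 → 0 → 1: weight = 6, length = 2, mean = 6/2 ≈ 3.000
Minimum mean = 3.000, attained e.g. along the cycle 0 → 1 → 0 with weight 6 and length 2. So λ(A) = 6/2 = 3.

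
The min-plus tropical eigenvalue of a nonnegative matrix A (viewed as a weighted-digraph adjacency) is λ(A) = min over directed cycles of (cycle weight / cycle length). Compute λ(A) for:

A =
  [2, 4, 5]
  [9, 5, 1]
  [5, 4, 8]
λ(A) = 2

Enumerate directed cycles and compute their means (weight / length). Sample:
  cycle 0 → 0: weight = 2, length = 1, mean = 2/1 ≈ 2.000
  cycle 1 → 1: weight = 5, length = 1, mean = 5/1 ≈ 5.000
  cycle 2 → 2: weight = 8, length = 1, mean = 8/1 ≈ 8.000
  cycle 0 → 1 → 0: weight = 13, length = 2, mean = 13/2 ≈ 6.500
  cycle 0 → 2 → 0: weight = 10, length = 2, mean = 10/2 ≈ 5.000
  cycle 1 → 0 → 1: weight = 13, length = 2, mean = 13/2 ≈ 6.500
Minimum mean = 2.000, attained e.g. along the cycle 0 → 0 with weight 2 and length 1. So λ(A) = 2/1 = 2.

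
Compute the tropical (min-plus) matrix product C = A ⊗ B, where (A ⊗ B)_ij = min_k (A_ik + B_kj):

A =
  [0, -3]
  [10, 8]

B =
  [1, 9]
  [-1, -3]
A ⊗ B =
  [-4, -6]
  [7, 5]

Apply the min-plus product entry-by-entry:
  C[0][0] = min over k of (A[0][0] + B[0][0] = 0 + 1 = 1, A[0][1] + B[1][0] = -3 + -1 = -4) = -4 (attained at k = 1)
  C[0][1] = min over k of (A[0][0] + B[0][1] = 0 + 9 = 9, A[0][1] + B[1][1] = -3 + -3 = -6) = -6 (attained at k = 1)
  C[1][0] = min over k of (A[1][0] + B[0][0] = 10 + 1 = 11, A[1][1] + B[1][0] = 8 + -1 = 7) = 7 (attained at k = 1)
  C[1][1] = min over k of (A[1][0] + B[0][1] = 10 + 9 = 19, A[1][1] + B[1][1] = 8 + -3 = 5) = 5 (attained at k = 1)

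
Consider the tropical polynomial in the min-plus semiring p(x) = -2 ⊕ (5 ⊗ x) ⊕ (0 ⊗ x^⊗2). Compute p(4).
p(4) = -2

A tropical monomial a ⊗ x^⊗i evaluates to a + i · x. Evaluating each term at x = 4:
  Term 0 contributes -2 + 0 · 4 = -2
  Term 1 contributes 5 + 1 · 4 = 9
  Term 2 contributes 0 + 2 · 4 = 8
p(4) = ⊕ of these = min[-2, 9, 8] = -2.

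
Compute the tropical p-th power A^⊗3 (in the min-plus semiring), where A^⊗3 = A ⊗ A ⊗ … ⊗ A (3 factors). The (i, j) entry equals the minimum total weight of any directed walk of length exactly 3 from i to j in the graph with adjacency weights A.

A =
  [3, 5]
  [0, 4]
A^⊗3 =
  [8, 10]
  [5, 8]

Each entry (A^⊗3)_ij equals the minimum over all length-3 walks i = v_0 → v_1 → … → v_3 = j of Σ_t A[v_t][v_{t+1}]. For example, for (i, j) = (0, 1) we minimise over 4 possible intermediate vertex sequences; the minimum is 10, attained along the walk 0 → 1 → 0 → 1.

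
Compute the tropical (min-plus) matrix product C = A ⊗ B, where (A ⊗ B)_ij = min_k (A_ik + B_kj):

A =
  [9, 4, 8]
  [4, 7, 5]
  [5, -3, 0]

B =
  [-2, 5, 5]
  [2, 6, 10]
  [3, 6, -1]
A ⊗ B =
  [6, 10, 7]
  [2, 9, 4]
  [-1, 3, -1]

Apply the min-plus product entry-by-entry:
  C[0][0] = min over k of (A[0][0] + B[0][0] = 9 + -2 = 7, A[0][1] + B[1][0] = 4 + 2 = 6, A[0][2] + B[2][0] = 8 + 3 = 11) = 6 (attained at k = 1)
  C[0][1] = min over k of (A[0][0] + B[0][1] = 9 + 5 = 14, A[0][1] + B[1][1] = 4 + 6 = 10, A[0][2] + B[2][1] = 8 + 6 = 14) = 10 (attained at k = 1)
  C[0][2] = min over k of (A[0][0] + B[0][2] = 9 + 5 = 14, A[0][1] + B[1][2] = 4 + 10 = 14, A[0][2] + B[2][2] = 8 + -1 = 7) = 7 (attained at k = 2)
  C[1][0] = min over k of (A[1][0] + B[0][0] = 4 + -2 = 2, A[1][1] + B[1][0] = 7 + 2 = 9, A[1][2] + B[2][0] = 5 + 3 = 8) = 2 (attained at k = 0)
  C[1][1] = min over k of (A[1][0] + B[0][1] = 4 + 5 = 9, A[1][1] + B[1][1] = 7 + 6 = 13, A[1][2] + B[2][1] = 5 + 6 = 11) = 9 (attained at k = 0)
  C[1][2] = min over k of (A[1][0] + B[0][2] = 4 + 5 = 9, A[1][1] + B[1][2] = 7 + 10 = 17, A[1][2] + B[2][2] = 5 + -1 = 4) = 4 (attained at k = 2)
  C[2][0] = min over k of (A[2][0] + B[0][0] = 5 + -2 = 3, A[2][1] + B[1][0] = -3 + 2 = -1, A[2][2] + B[2][0] = 0 + 3 = 3) = -1 (attained at k = 1)
  C[2][1] = min over k of (A[2][0] + B[0][1] = 5 + 5 = 10, A[2][1] + B[1][1] = -3 + 6 = 3, A[2][2] + B[2][1] = 0 + 6 = 6) = 3 (attained at k = 1)
  C[2][2] = min over k of (A[2][0] + B[0][2] = 5 + 5 = 10, A[2][1] + B[1][2] = -3 + 10 = 7, A[2][2] + B[2][2] = 0 + -1 = -1) = -1 (attained at k = 2)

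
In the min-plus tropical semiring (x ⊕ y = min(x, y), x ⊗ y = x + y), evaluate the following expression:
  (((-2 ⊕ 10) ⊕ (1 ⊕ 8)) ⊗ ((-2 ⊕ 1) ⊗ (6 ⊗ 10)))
(((-2 ⊕ 10) ⊕ (1 ⊕ 8)) ⊗ ((-2 ⊕ 1) ⊗ (6 ⊗ 10))) = 12

Expand innermost to outermost. Recall ⊕ takes the minimum of its arguments and ⊗ takes their sum. Working out the expression (((-2 ⊕ 10) ⊕ (1 ⊕ 8)) ⊗ ((-2 ⊕ 1) ⊗ (6 ⊗ 10))) gives 12.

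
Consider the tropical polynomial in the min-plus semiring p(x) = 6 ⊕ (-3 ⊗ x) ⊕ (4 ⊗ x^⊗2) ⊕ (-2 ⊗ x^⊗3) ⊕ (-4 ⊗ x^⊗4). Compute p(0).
p(0) = -4

A tropical monomial a ⊗ x^⊗i evaluates to a + i · x. Evaluating each term at x = 0:
  Term 0 contributes 6 + 0 · 0 = 6
  Term 1 contributes -3 + 1 · 0 = -3
  Term 2 contributes 4 + 2 · 0 = 4
  Term 3 contributes -2 + 3 · 0 = -2
  Term 4 contributes -4 + 4 · 0 = -4
p(0) = ⊕ of these = min[6, -3, 4, -2, -4] = -4.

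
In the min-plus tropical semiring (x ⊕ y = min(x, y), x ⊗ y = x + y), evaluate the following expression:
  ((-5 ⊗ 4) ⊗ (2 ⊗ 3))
((-5 ⊗ 4) ⊗ (2 ⊗ 3)) = 4

Expand innermost to outermost. Recall ⊕ takes the minimum of its arguments and ⊗ takes their sum. Working out the expression ((-5 ⊗ 4) ⊗ (2 ⊗ 3)) gives 4.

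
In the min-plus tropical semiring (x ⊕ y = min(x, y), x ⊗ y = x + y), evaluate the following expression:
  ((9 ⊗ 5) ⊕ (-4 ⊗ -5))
((9 ⊗ 5) ⊕ (-4 ⊗ -5)) = -9

Expand innermost to outermost. Recall ⊕ takes the minimum of its arguments and ⊗ takes their sum. Working out the expression ((9 ⊗ 5) ⊕ (-4 ⊗ -5)) gives -9.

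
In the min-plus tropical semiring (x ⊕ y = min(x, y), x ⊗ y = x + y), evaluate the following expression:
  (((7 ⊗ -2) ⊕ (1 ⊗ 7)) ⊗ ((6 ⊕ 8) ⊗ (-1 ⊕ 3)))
(((7 ⊗ -2) ⊕ (1 ⊗ 7)) ⊗ ((6 ⊕ 8) ⊗ (-1 ⊕ 3))) = 10

Expand innermost to outermost. Recall ⊕ takes the minimum of its arguments and ⊗ takes their sum. Working out the expression (((7 ⊗ -2) ⊕ (1 ⊗ 7)) ⊗ ((6 ⊕ 8) ⊗ (-1 ⊕ 3))) gives 10.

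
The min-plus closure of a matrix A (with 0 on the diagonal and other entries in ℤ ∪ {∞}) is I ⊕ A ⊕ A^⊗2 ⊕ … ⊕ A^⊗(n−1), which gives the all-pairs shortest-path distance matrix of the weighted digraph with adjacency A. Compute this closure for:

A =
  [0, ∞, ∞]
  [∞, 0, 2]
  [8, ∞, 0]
Closure =
  [0, ∞, ∞]
  [10, 0, 2]
  [8, ∞, 0]

This is the Floyd-Warshall all-pairs shortest-path computation. For each intermediate vertex k = 0, 1, …, 2, update dist[i][j] ← min(dist[i][j], dist[i][k] + dist[k][j]). The final matrix gives, for each (i, j), the minimum total weight of any directed path from i to j (possibly empty when i = j).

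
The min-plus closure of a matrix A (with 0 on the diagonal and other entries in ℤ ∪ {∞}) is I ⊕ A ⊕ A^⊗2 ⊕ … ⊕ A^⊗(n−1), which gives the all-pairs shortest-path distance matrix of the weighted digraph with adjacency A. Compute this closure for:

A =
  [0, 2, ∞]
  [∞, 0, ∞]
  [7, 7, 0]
Closure =
  [0, 2, ∞]
  [∞, 0, ∞]
  [7, 7, 0]

This is the Floyd-Warshall all-pairs shortest-path computation. For each intermediate vertex k = 0, 1, …, 2, update dist[i][j] ← min(dist[i][j], dist[i][k] + dist[k][j]). The final matrix gives, for each (i, j), the minimum total weight of any directed path from i to j (possibly empty when i = j).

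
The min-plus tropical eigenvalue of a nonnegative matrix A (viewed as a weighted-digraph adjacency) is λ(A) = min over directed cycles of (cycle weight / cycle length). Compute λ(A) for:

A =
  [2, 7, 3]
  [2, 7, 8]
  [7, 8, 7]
λ(A) = 2

Enumerate directed cycles and compute their means (weight / length). Sample:
  cycle 0 → 0: weight = 2, length = 1, mean = 2/1 ≈ 2.000
  cycle 1 → 1: weight = 7, length = 1, mean = 7/1 ≈ 7.000
  cycle 2 → 2: weight = 7, length = 1, mean = 7/1 ≈ 7.000
  cycle 0 → 1 → 0: weight = 9, length = 2, mean = 9/2 ≈ 4.500
  cycle 0 → 2 → 0: weight = 10, length = 2, mean = 10/2 ≈ 5.000
  cycle 1 → 0 → 1: weight = 9, length = 2, mean = 9/2 ≈ 4.500
Minimum mean = 2.000, attained e.g. along the cycle 0 → 0 with weight 2 and length 1. So λ(A) = 2/1 = 2.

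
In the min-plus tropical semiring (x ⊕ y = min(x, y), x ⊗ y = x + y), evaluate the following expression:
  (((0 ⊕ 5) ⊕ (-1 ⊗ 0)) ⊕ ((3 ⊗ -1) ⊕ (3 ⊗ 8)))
(((0 ⊕ 5) ⊕ (-1 ⊗ 0)) ⊕ ((3 ⊗ -1) ⊕ (3 ⊗ 8))) = -1

Expand innermost to outermost. Recall ⊕ takes the minimum of its arguments and ⊗ takes their sum. Working out the expression (((0 ⊕ 5) ⊕ (-1 ⊗ 0)) ⊕ ((3 ⊗ -1) ⊕ (3 ⊗ 8))) gives -1.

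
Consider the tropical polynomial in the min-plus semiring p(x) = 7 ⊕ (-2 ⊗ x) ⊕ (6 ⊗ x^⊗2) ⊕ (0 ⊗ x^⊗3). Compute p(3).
p(3) = 1

A tropical monomial a ⊗ x^⊗i evaluates to a + i · x. Evaluating each term at x = 3:
  Term 0 contributes 7 + 0 · 3 = 7
  Term 1 contributes -2 + 1 · 3 = 1
  Term 2 contributes 6 + 2 · 3 = 12
  Term 3 contributes 0 + 3 · 3 = 9
p(3) = ⊕ of these = min[7, 1, 12, 9] = 1.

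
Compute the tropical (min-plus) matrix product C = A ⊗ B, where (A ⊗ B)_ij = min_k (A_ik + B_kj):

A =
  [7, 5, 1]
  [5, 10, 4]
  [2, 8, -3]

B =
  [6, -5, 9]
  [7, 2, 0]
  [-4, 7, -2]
A ⊗ B =
  [-3, 2, -1]
  [0, 0, 2]
  [-7, -3, -5]

Apply the min-plus product entry-by-entry:
  C[0][0] = min over k of (A[0][0] + B[0][0] = 7 + 6 = 13, A[0][1] + B[1][0] = 5 + 7 = 12, A[0][2] + B[2][0] = 1 + -4 = -3) = -3 (attained at k = 2)
  C[0][1] = min over k of (A[0][0] + B[0][1] = 7 + -5 = 2, A[0][1] + B[1][1] = 5 + 2 = 7, A[0][2] + B[2][1] = 1 + 7 = 8) = 2 (attained at k = 0)
  C[0][2] = min over k of (A[0][0] + B[0][2] = 7 + 9 = 16, A[0][1] + B[1][2] = 5 + 0 = 5, A[0][2] + B[2][2] = 1 + -2 = -1) = -1 (attained at k = 2)
  C[1][0] = min over k of (A[1][0] + B[0][0] = 5 + 6 = 11, A[1][1] + B[1][0] = 10 + 7 = 17, A[1][2] + B[2][0] = 4 + -4 = 0) = 0 (attained at k = 2)
  C[1][1] = min over k of (A[1][0] + B[0][1] = 5 + -5 = 0, A[1][1] + B[1][1] = 10 + 2 = 12, A[1][2] + B[2][1] = 4 + 7 = 11) = 0 (attained at k = 0)
  C[1][2] = min over k of (A[1][0] + B[0][2] = 5 + 9 = 14, A[1][1] + B[1][2] = 10 + 0 = 10, A[1][2] + B[2][2] = 4 + -2 = 2) = 2 (attained at k = 2)
  C[2][0] = min over k of (A[2][0] + B[0][0] = 2 + 6 = 8, A[2][1] + B[1][0] = 8 + 7 = 15, A[2][2] + B[2][0] = -3 + -4 = -7) = -7 (attained at k = 2)
  C[2][1] = min over k of (A[2][0] + B[0][1] = 2 + -5 = -3, A[2][1] + B[1][1] = 8 + 2 = 10, A[2][2] + B[2][1] = -3 + 7 = 4) = -3 (attained at k = 0)
  C[2][2] = min over k of (A[2][0] + B[0][2] = 2 + 9 = 11, A[2][1] + B[1][2] = 8 + 0 = 8, A[2][2] + B[2][2] = -3 + -2 = -5) = -5 (attained at k = 2)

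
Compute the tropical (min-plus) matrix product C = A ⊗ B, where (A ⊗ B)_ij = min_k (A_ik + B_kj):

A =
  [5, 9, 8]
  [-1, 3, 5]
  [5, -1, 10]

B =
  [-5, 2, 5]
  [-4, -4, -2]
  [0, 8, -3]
A ⊗ B =
  [0, 5, 5]
  [-6, -1, 1]
  [-5, -5, -3]

Apply the min-plus product entry-by-entry:
  C[0][0] = min over k of (A[0][0] + B[0][0] = 5 + -5 = 0, A[0][1] + B[1][0] = 9 + -4 = 5, A[0][2] + B[2][0] = 8 + 0 = 8) = 0 (attained at k = 0)
  C[0][1] = min over k of (A[0][0] + B[0][1] = 5 + 2 = 7, A[0][1] + B[1][1] = 9 + -4 = 5, A[0][2] + B[2][1] = 8 + 8 = 16) = 5 (attained at k = 1)
  C[0][2] = min over k of (A[0][0] + B[0][2] = 5 + 5 = 10, A[0][1] + B[1][2] = 9 + -2 = 7, A[0][2] + B[2][2] = 8 + -3 = 5) = 5 (attained at k = 2)
  C[1][0] = min over k of (A[1][0] + B[0][0] = -1 + -5 = -6, A[1][1] + B[1][0] = 3 + -4 = -1, A[1][2] + B[2][0] = 5 + 0 = 5) = -6 (attained at k = 0)
  C[1][1] = min over k of (A[1][0] + B[0][1] = -1 + 2 = 1, A[1][1] + B[1][1] = 3 + -4 = -1, A[1][2] + B[2][1] = 5 + 8 = 13) = -1 (attained at k = 1)
  C[1][2] = min over k of (A[1][0] + B[0][2] = -1 + 5 = 4, A[1][1] + B[1][2] = 3 + -2 = 1, A[1][2] + B[2][2] = 5 + -3 = 2) = 1 (attained at k = 1)
  C[2][0] = min over k of (A[2][0] + B[0][0] = 5 + -5 = 0, A[2][1] + B[1][0] = -1 + -4 = -5, A[2][2] + B[2][0] = 10 + 0 = 10) = -5 (attained at k = 1)
  C[2][1] = min over k of (A[2][0] + B[0][1] = 5 + 2 = 7, A[2][1] + B[1][1] = -1 + -4 = -5, A[2][2] + B[2][1] = 10 + 8 = 18) = -5 (attained at k = 1)
  C[2][2] = min over k of (A[2][0] + B[0][2] = 5 + 5 = 10, A[2][1] + B[1][2] = -1 + -2 = -3, A[2][2] + B[2][2] = 10 + -3 = 7) = -3 (attained at k = 1)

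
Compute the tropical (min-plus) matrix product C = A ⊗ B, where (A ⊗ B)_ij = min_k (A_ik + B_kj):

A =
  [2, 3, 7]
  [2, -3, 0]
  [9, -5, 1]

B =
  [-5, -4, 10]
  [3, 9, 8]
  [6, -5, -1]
A ⊗ B =
  [-3, -2, 6]
  [-3, -5, -1]
  [-2, -4, 0]

Apply the min-plus product entry-by-entry:
  C[0][0] = min over k of (A[0][0] + B[0][0] = 2 + -5 = -3, A[0][1] + B[1][0] = 3 + 3 = 6, A[0][2] + B[2][0] = 7 + 6 = 13) = -3 (attained at k = 0)
  C[0][1] = min over k of (A[0][0] + B[0][1] = 2 + -4 = -2, A[0][1] + B[1][1] = 3 + 9 = 12, A[0][2] + B[2][1] = 7 + -5 = 2) = -2 (attained at k = 0)
  C[0][2] = min over k of (A[0][0] + B[0][2] = 2 + 10 = 12, A[0][1] + B[1][2] = 3 + 8 = 11, A[0][2] + B[2][2] = 7 + -1 = 6) = 6 (attained at k = 2)
  C[1][0] = min over k of (A[1][0] + B[0][0] = 2 + -5 = -3, A[1][1] + B[1][0] = -3 + 3 = 0, A[1][2] + B[2][0] = 0 + 6 = 6) = -3 (attained at k = 0)
  C[1][1] = min over k of (A[1][0] + B[0][1] = 2 + -4 = -2, A[1][1] + B[1][1] = -3 + 9 = 6, A[1][2] + B[2][1] = 0 + -5 = -5) = -5 (attained at k = 2)
  C[1][2] = min over k of (A[1][0] + B[0][2] = 2 + 10 = 12, A[1][1] + B[1][2] = -3 + 8 = 5, A[1][2] + B[2][2] = 0 + -1 = -1) = -1 (attained at k = 2)
  C[2][0] = min over k of (A[2][0] + B[0][0] = 9 + -5 = 4, A[2][1] + B[1][0] = -5 + 3 = -2, A[2][2] + B[2][0] = 1 + 6 = 7) = -2 (attained at k = 1)
  C[2][1] = min over k of (A[2][0] + B[0][1] = 9 + -4 = 5, A[2][1] + B[1][1] = -5 + 9 = 4, A[2][2] + B[2][1] = 1 + -5 = -4) = -4 (attained at k = 2)
  C[2][2] = min over k of (A[2][0] + B[0][2] = 9 + 10 = 19, A[2][1] + B[1][2] = -5 + 8 = 3, A[2][2] + B[2][2] = 1 + -1 = 0) = 0 (attained at k = 2)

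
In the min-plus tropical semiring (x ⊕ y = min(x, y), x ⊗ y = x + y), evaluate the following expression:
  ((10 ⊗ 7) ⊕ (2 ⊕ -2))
((10 ⊗ 7) ⊕ (2 ⊕ -2)) = -2

Expand innermost to outermost. Recall ⊕ takes the minimum of its arguments and ⊗ takes their sum. Working out the expression ((10 ⊗ 7) ⊕ (2 ⊕ -2)) gives -2.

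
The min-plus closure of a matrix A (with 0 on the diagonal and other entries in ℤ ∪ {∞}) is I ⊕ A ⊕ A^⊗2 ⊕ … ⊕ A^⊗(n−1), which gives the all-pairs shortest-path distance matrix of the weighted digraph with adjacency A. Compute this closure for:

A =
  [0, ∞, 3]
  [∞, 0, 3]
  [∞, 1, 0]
Closure =
  [0, 4, 3]
  [∞, 0, 3]
  [∞, 1, 0]

This is the Floyd-Warshall all-pairs shortest-path computation. For each intermediate vertex k = 0, 1, …, 2, update dist[i][j] ← min(dist[i][j], dist[i][k] + dist[k][j]). The final matrix gives, for each (i, j), the minimum total weight of any directed path from i to j (possibly empty when i = j).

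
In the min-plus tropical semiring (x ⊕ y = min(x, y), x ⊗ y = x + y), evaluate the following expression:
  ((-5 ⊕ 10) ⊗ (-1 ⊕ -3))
((-5 ⊕ 10) ⊗ (-1 ⊕ -3)) = -8

Expand innermost to outermost. Recall ⊕ takes the minimum of its arguments and ⊗ takes their sum. Working out the expression ((-5 ⊕ 10) ⊗ (-1 ⊕ -3)) gives -8.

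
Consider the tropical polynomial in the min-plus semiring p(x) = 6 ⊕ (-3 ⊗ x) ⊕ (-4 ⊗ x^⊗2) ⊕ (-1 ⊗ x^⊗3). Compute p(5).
p(5) = 2

A tropical monomial a ⊗ x^⊗i evaluates to a + i · x. Evaluating each term at x = 5:
  Term 0 contributes 6 + 0 · 5 = 6
  Term 1 contributes -3 + 1 · 5 = 2
  Term 2 contributes -4 + 2 · 5 = 6
  Term 3 contributes -1 + 3 · 5 = 14
p(5) = ⊕ of these = min[6, 2, 6, 14] = 2.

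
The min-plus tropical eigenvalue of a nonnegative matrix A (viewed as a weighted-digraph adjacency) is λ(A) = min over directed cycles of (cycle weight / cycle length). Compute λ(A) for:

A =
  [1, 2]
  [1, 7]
λ(A) = 1

Enumerate directed cycles and compute their means (weight / length). Sample:
  cycle 0 → 0: weight = 1, length = 1, mean = 1/1 ≈ 1.000
  cycle 1 → 1: weight = 7, length = 1, mean = 7/1 ≈ 7.000
  cycle 0 → 1 → 0: weight = 3, length = 2, mean = 3/2 ≈ 1.500
  cycle 1 → 0 → 1: weight = 3, length = 2, mean = 3/2 ≈ 1.500
Minimum mean = 1.000, attained e.g. along the cycle 0 → 0 with weight 1 and length 1. So λ(A) = 1/1 = 1.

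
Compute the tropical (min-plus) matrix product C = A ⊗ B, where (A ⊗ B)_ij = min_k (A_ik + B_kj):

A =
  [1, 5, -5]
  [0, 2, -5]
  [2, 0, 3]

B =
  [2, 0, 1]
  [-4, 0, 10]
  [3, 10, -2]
A ⊗ B =
  [-2, 1, -7]
  [-2, 0, -7]
  [-4, 0, 1]

Apply the min-plus product entry-by-entry:
  C[0][0] = min over k of (A[0][0] + B[0][0] = 1 + 2 = 3, A[0][1] + B[1][0] = 5 + -4 = 1, A[0][2] + B[2][0] = -5 + 3 = -2) = -2 (attained at k = 2)
  C[0][1] = min over k of (A[0][0] + B[0][1] = 1 + 0 = 1, A[0][1] + B[1][1] = 5 + 0 = 5, A[0][2] + B[2][1] = -5 + 10 = 5) = 1 (attained at k = 0)
  C[0][2] = min over k of (A[0][0] + B[0][2] = 1 + 1 = 2, A[0][1] + B[1][2] = 5 + 10 = 15, A[0][2] + B[2][2] = -5 + -2 = -7) = -7 (attained at k = 2)
  C[1][0] = min over k of (A[1][0] + B[0][0] = 0 + 2 = 2, A[1][1] + B[1][0] = 2 + -4 = -2, A[1][2] + B[2][0] = -5 + 3 = -2) = -2 (attained at k = 1)
  C[1][1] = min over k of (A[1][0] + B[0][1] = 0 + 0 = 0, A[1][1] + B[1][1] = 2 + 0 = 2, A[1][2] + B[2][1] = -5 + 10 = 5) = 0 (attained at k = 0)
  C[1][2] = min over k of (A[1][0] + B[0][2] = 0 + 1 = 1, A[1][1] + B[1][2] = 2 + 10 = 12, A[1][2] + B[2][2] = -5 + -2 = -7) = -7 (attained at k = 2)
  C[2][0] = min over k of (A[2][0] + B[0][0] = 2 + 2 = 4, A[2][1] + B[1][0] = 0 + -4 = -4, A[2][2] + B[2][0] = 3 + 3 = 6) = -4 (attained at k = 1)
  C[2][1] = min over k of (A[2][0] + B[0][1] = 2 + 0 = 2, A[2][1] + B[1][1] = 0 + 0 = 0, A[2][2] + B[2][1] = 3 + 10 = 13) = 0 (attained at k = 1)
  C[2][2] = min over k of (A[2][0] + B[0][2] = 2 + 1 = 3, A[2][1] + B[1][2] = 0 + 10 = 10, A[2][2] + B[2][2] = 3 + -2 = 1) = 1 (attained at k = 2)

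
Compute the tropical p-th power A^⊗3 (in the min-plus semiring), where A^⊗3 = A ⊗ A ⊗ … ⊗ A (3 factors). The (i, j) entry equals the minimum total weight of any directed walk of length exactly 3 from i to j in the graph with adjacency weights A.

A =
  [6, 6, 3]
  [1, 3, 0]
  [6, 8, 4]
A^⊗3 =
  [10, 12, 9]
  [7, 9, 6]
  [12, 14, 11]

Each entry (A^⊗3)_ij equals the minimum over all length-3 walks i = v_0 → v_1 → … → v_3 = j of Σ_t A[v_t][v_{t+1}]. For example, for (i, j) = (0, 2) we minimise over 9 possible intermediate vertex sequences; the minimum is 9, attained along the walk 0 → 1 → 1 → 2.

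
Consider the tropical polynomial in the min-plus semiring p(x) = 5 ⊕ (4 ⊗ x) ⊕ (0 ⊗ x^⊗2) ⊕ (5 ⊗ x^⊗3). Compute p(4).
p(4) = 5

A tropical monomial a ⊗ x^⊗i evaluates to a + i · x. Evaluating each term at x = 4:
  Term 0 contributes 5 + 0 · 4 = 5
  Term 1 contributes 4 + 1 · 4 = 8
  Term 2 contributes 0 + 2 · 4 = 8
  Term 3 contributes 5 + 3 · 4 = 17
p(4) = ⊕ of these = min[5, 8, 8, 17] = 5.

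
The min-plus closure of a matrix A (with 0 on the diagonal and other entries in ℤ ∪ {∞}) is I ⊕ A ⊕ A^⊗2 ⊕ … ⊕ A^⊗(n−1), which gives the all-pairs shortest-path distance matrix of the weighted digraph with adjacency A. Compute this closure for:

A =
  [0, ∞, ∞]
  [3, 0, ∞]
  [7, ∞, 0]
Closure =
  [0, ∞, ∞]
  [3, 0, ∞]
  [7, ∞, 0]

This is the Floyd-Warshall all-pairs shortest-path computation. For each intermediate vertex k = 0, 1, …, 2, update dist[i][j] ← min(dist[i][j], dist[i][k] + dist[k][j]). The final matrix gives, for each (i, j), the minimum total weight of any directed path from i to j (possibly empty when i = j).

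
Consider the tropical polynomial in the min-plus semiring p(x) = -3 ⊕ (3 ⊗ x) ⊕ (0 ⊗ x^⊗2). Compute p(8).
p(8) = -3

A tropical monomial a ⊗ x^⊗i evaluates to a + i · x. Evaluating each term at x = 8:
  Term 0 contributes -3 + 0 · 8 = -3
  Term 1 contributes 3 + 1 · 8 = 11
  Term 2 contributes 0 + 2 · 8 = 16
p(8) = ⊕ of these = min[-3, 11, 16] = -3.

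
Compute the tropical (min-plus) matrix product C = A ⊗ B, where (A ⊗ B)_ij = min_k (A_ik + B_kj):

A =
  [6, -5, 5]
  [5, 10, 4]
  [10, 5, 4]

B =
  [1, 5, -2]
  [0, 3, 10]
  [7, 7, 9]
A ⊗ B =
  [-5, -2, 4]
  [6, 10, 3]
  [5, 8, 8]

Apply the min-plus product entry-by-entry:
  C[0][0] = min over k of (A[0][0] + B[0][0] = 6 + 1 = 7, A[0][1] + B[1][0] = -5 + 0 = -5, A[0][2] + B[2][0] = 5 + 7 = 12) = -5 (attained at k = 1)
  C[0][1] = min over k of (A[0][0] + B[0][1] = 6 + 5 = 11, A[0][1] + B[1][1] = -5 + 3 = -2, A[0][2] + B[2][1] = 5 + 7 = 12) = -2 (attained at k = 1)
  C[0][2] = min over k of (A[0][0] + B[0][2] = 6 + -2 = 4, A[0][1] + B[1][2] = -5 + 10 = 5, A[0][2] + B[2][2] = 5 + 9 = 14) = 4 (attained at k = 0)
  C[1][0] = min over k of (A[1][0] + B[0][0] = 5 + 1 = 6, A[1][1] + B[1][0] = 10 + 0 = 10, A[1][2] + B[2][0] = 4 + 7 = 11) = 6 (attained at k = 0)
  C[1][1] = min over k of (A[1][0] + B[0][1] = 5 + 5 = 10, A[1][1] + B[1][1] = 10 + 3 = 13, A[1][2] + B[2][1] = 4 + 7 = 11) = 10 (attained at k = 0)
  C[1][2] = min over k of (A[1][0] + B[0][2] = 5 + -2 = 3, A[1][1] + B[1][2] = 10 + 10 = 20, A[1][2] + B[2][2] = 4 + 9 = 13) = 3 (attained at k = 0)
  C[2][0] = min over k of (A[2][0] + B[0][0] = 10 + 1 = 11, A[2][1] + B[1][0] = 5 + 0 = 5, A[2][2] + B[2][0] = 4 + 7 = 11) = 5 (attained at k = 1)
  C[2][1] = min over k of (A[2][0] + B[0][1] = 10 + 5 = 15, A[2][1] + B[1][1] = 5 + 3 = 8, A[2][2] + B[2][1] = 4 + 7 = 11) = 8 (attained at k = 1)
  C[2][2] = min over k of (A[2][0] + B[0][2] = 10 + -2 = 8, A[2][1] + B[1][2] = 5 + 10 = 15, A[2][2] + B[2][2] = 4 + 9 = 13) = 8 (attained at k = 0)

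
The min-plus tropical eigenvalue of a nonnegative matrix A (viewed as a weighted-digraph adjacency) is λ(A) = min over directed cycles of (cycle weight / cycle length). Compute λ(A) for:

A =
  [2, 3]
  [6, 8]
λ(A) = 2

Enumerate directed cycles and compute their means (weight / length). Sample:
  cycle 0 → 0: weight = 2, length = 1, mean = 2/1 ≈ 2.000
  cycle 1 → 1: weight = 8, length = 1, mean = 8/1 ≈ 8.000
  cycle 0 → 1 → 0: weight = 9, length = 2, mean = 9/2 ≈ 4.500
  cycle 1 → 0 → 1: weight = 9, length = 2, mean = 9/2 ≈ 4.500
Minimum mean = 2.000, attained e.g. along the cycle 0 → 0 with weight 2 and length 1. So λ(A) = 2/1 = 2.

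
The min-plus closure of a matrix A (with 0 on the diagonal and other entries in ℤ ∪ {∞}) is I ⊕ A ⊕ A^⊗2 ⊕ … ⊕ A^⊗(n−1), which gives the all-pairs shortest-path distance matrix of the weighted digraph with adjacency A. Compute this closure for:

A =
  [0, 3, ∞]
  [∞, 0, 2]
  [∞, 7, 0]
Closure =
  [0, 3, 5]
  [∞, 0, 2]
  [∞, 7, 0]

This is the Floyd-Warshall all-pairs shortest-path computation. For each intermediate vertex k = 0, 1, …, 2, update dist[i][j] ← min(dist[i][j], dist[i][k] + dist[k][j]). The final matrix gives, for each (i, j), the minimum total weight of any directed path from i to j (possibly empty when i = j).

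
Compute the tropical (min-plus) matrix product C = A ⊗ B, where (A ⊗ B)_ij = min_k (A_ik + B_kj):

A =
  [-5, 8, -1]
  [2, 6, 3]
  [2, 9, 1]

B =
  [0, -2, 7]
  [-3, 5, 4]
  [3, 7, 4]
A ⊗ B =
  [-5, -7, 2]
  [2, 0, 7]
  [2, 0, 5]

Apply the min-plus product entry-by-entry:
  C[0][0] = min over k of (A[0][0] + B[0][0] = -5 + 0 = -5, A[0][1] + B[1][0] = 8 + -3 = 5, A[0][2] + B[2][0] = -1 + 3 = 2) = -5 (attained at k = 0)
  C[0][1] = min over k of (A[0][0] + B[0][1] = -5 + -2 = -7, A[0][1] + B[1][1] = 8 + 5 = 13, A[0][2] + B[2][1] = -1 + 7 = 6) = -7 (attained at k = 0)
  C[0][2] = min over k of (A[0][0] + B[0][2] = -5 + 7 = 2, A[0][1] + B[1][2] = 8 + 4 = 12, A[0][2] + B[2][2] = -1 + 4 = 3) = 2 (attained at k = 0)
  C[1][0] = min over k of (A[1][0] + B[0][0] = 2 + 0 = 2, A[1][1] + B[1][0] = 6 + -3 = 3, A[1][2] + B[2][0] = 3 + 3 = 6) = 2 (attained at k = 0)
  C[1][1] = min over k of (A[1][0] + B[0][1] = 2 + -2 = 0, A[1][1] + B[1][1] = 6 + 5 = 11, A[1][2] + B[2][1] = 3 + 7 = 10) = 0 (attained at k = 0)
  C[1][2] = min over k of (A[1][0] + B[0][2] = 2 + 7 = 9, A[1][1] + B[1][2] = 6 + 4 = 10, A[1][2] + B[2][2] = 3 + 4 = 7) = 7 (attained at k = 2)
  C[2][0] = min over k of (A[2][0] + B[0][0] = 2 + 0 = 2, A[2][1] + B[1][0] = 9 + -3 = 6, A[2][2] + B[2][0] = 1 + 3 = 4) = 2 (attained at k = 0)
  C[2][1] = min over k of (A[2][0] + B[0][1] = 2 + -2 = 0, A[2][1] + B[1][1] = 9 + 5 = 14, A[2][2] + B[2][1] = 1 + 7 = 8) = 0 (attained at k = 0)
  C[2][2] = min over k of (A[2][0] + B[0][2] = 2 + 7 = 9, A[2][1] + B[1][2] = 9 + 4 = 13, A[2][2] + B[2][2] = 1 + 4 = 5) = 5 (attained at k = 2)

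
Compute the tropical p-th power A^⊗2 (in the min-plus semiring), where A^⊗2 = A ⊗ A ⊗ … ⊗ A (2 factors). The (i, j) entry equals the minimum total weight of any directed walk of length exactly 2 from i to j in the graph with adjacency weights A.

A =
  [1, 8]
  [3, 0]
A^⊗2 =
  [2, 8]
  [3, 0]

Each entry (A^⊗2)_ij equals the minimum over all length-2 walks i = v_0 → v_1 → … → v_2 = j of Σ_t A[v_t][v_{t+1}]. For example, for (i, j) = (0, 1) we minimise over 2 possible intermediate vertex sequences; the minimum is 8, attained along the walk 0 → 1 → 1.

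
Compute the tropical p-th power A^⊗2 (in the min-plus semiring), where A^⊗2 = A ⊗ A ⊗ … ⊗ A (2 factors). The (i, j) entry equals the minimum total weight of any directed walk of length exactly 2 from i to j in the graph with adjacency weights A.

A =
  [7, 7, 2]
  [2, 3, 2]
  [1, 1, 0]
A^⊗2 =
  [3, 3, 2]
  [3, 3, 2]
  [1, 1, 0]

Each entry (A^⊗2)_ij equals the minimum over all length-2 walks i = v_0 → v_1 → … → v_2 = j of Σ_t A[v_t][v_{t+1}]. For example, for (i, j) = (0, 2) we minimise over 3 possible intermediate vertex sequences; the minimum is 2, attained along the walk 0 → 2 → 2.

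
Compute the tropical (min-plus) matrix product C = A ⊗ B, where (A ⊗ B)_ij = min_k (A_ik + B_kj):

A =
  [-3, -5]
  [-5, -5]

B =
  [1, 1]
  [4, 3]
A ⊗ B =
  [-2, -2]
  [-4, -4]

Apply the min-plus product entry-by-entry:
  C[0][0] = min over k of (A[0][0] + B[0][0] = -3 + 1 = -2, A[0][1] + B[1][0] = -5 + 4 = -1) = -2 (attained at k = 0)
  C[0][1] = min over k of (A[0][0] + B[0][1] = -3 + 1 = -2, A[0][1] + B[1][1] = -5 + 3 = -2) = -2 (attained at k = 0)
  C[1][0] = min over k of (A[1][0] + B[0][0] = -5 + 1 = -4, A[1][1] + B[1][0] = -5 + 4 = -1) = -4 (attained at k = 0)
  C[1][1] = min over k of (A[1][0] + B[0][1] = -5 + 1 = -4, A[1][1] + B[1][1] = -5 + 3 = -2) = -4 (attained at k = 0)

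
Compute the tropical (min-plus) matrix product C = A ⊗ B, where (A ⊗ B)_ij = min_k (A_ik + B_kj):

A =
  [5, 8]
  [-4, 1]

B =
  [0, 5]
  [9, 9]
A ⊗ B =
  [5, 10]
  [-4, 1]

Apply the min-plus product entry-by-entry:
  C[0][0] = min over k of (A[0][0] + B[0][0] = 5 + 0 = 5, A[0][1] + B[1][0] = 8 + 9 = 17) = 5 (attained at k = 0)
  C[0][1] = min over k of (A[0][0] + B[0][1] = 5 + 5 = 10, A[0][1] + B[1][1] = 8 + 9 = 17) = 10 (attained at k = 0)
  C[1][0] = min over k of (A[1][0] + B[0][0] = -4 + 0 = -4, A[1][1] + B[1][0] = 1 + 9 = 10) = -4 (attained at k = 0)
  C[1][1] = min over k of (A[1][0] + B[0][1] = -4 + 5 = 1, A[1][1] + B[1][1] = 1 + 9 = 10) = 1 (attained at k = 0)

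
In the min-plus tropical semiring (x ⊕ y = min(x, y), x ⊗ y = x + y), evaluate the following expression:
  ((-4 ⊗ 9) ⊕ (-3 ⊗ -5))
((-4 ⊗ 9) ⊕ (-3 ⊗ -5)) = -8

Expand innermost to outermost. Recall ⊕ takes the minimum of its arguments and ⊗ takes their sum. Working out the expression ((-4 ⊗ 9) ⊕ (-3 ⊗ -5)) gives -8.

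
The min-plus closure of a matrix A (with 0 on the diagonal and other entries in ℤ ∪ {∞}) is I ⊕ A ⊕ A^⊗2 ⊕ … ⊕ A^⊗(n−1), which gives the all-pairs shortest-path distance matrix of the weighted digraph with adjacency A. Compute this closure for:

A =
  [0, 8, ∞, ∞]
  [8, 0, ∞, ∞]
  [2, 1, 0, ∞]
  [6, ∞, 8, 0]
Closure =
  [0, 8, ∞, ∞]
  [8, 0, ∞, ∞]
  [2, 1, 0, ∞]
  [6, 9, 8, 0]

This is the Floyd-Warshall all-pairs shortest-path computation. For each intermediate vertex k = 0, 1, …, 3, update dist[i][j] ← min(dist[i][j], dist[i][k] + dist[k][j]). The final matrix gives, for each (i, j), the minimum total weight of any directed path from i to j (possibly empty when i = j).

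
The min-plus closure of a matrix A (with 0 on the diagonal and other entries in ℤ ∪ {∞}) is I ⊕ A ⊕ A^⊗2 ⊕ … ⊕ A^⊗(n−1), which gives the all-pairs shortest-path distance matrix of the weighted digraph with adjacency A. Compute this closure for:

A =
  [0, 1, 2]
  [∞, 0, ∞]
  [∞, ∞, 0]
Closure =
  [0, 1, 2]
  [∞, 0, ∞]
  [∞, ∞, 0]

This is the Floyd-Warshall all-pairs shortest-path computation. For each intermediate vertex k = 0, 1, …, 2, update dist[i][j] ← min(dist[i][j], dist[i][k] + dist[k][j]). The final matrix gives, for each (i, j), the minimum total weight of any directed path from i to j (possibly empty when i = j).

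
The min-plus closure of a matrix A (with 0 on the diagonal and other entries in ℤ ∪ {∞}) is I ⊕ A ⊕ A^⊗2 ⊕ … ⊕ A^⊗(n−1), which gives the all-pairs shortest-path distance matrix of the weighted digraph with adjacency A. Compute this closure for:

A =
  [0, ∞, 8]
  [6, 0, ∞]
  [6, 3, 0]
Closure =
  [0, 11, 8]
  [6, 0, 14]
  [6, 3, 0]

This is the Floyd-Warshall all-pairs shortest-path computation. For each intermediate vertex k = 0, 1, …, 2, update dist[i][j] ← min(dist[i][j], dist[i][k] + dist[k][j]). The final matrix gives, for each (i, j), the minimum total weight of any directed path from i to j (possibly empty when i = j).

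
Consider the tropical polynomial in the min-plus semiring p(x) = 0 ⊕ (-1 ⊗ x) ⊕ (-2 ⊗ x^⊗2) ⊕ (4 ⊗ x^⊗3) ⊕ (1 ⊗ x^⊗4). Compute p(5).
p(5) = 0

A tropical monomial a ⊗ x^⊗i evaluates to a + i · x. Evaluating each term at x = 5:
  Term 0 contributes 0 + 0 · 5 = 0
  Term 1 contributes -1 + 1 · 5 = 4
  Term 2 contributes -2 + 2 · 5 = 8
  Term 3 contributes 4 + 3 · 5 = 19
  Term 4 contributes 1 + 4 · 5 = 21
p(5) = ⊕ of these = min[0, 4, 8, 19, 21] = 0.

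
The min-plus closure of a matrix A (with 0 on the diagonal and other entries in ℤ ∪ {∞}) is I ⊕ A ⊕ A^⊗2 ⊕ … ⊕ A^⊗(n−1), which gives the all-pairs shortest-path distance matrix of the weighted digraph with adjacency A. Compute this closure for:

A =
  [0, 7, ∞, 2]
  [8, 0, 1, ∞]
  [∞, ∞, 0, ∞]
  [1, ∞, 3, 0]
Closure =
  [0, 7, 5, 2]
  [8, 0, 1, 10]
  [∞, ∞, 0, ∞]
  [1, 8, 3, 0]

This is the Floyd-Warshall all-pairs shortest-path computation. For each intermediate vertex k = 0, 1, …, 3, update dist[i][j] ← min(dist[i][j], dist[i][k] + dist[k][j]). The final matrix gives, for each (i, j), the minimum total weight of any directed path from i to j (possibly empty when i = j).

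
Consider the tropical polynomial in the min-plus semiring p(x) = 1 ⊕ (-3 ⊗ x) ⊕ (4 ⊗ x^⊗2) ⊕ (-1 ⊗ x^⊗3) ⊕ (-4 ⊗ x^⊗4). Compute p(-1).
p(-1) = -8

A tropical monomial a ⊗ x^⊗i evaluates to a + i · x. Evaluating each term at x = -1:
  Term 0 contributes 1 + 0 · -1 = 1
  Term 1 contributes -3 + 1 · -1 = -4
  Term 2 contributes 4 + 2 · -1 = 2
  Term 3 contributes -1 + 3 · -1 = -4
  Term 4 contributes -4 + 4 · -1 = -8
p(-1) = ⊕ of these = min[1, -4, 2, -4, -8] = -8.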